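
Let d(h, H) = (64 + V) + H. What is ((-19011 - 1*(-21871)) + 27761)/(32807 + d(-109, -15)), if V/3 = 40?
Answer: 10207/10992 ≈ 0.92858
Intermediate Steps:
V = 120 (V = 3*40 = 120)
d(h, H) = 184 + H (d(h, H) = (64 + 120) + H = 184 + H)
((-19011 - 1*(-21871)) + 27761)/(32807 + d(-109, -15)) = ((-19011 - 1*(-21871)) + 27761)/(32807 + (184 - 15)) = ((-19011 + 21871) + 27761)/(32807 + 169) = (2860 + 27761)/32976 = 30621*(1/32976) = 10207/10992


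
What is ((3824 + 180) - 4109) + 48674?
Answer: 48569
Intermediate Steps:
((3824 + 180) - 4109) + 48674 = (4004 - 4109) + 48674 = -105 + 48674 = 48569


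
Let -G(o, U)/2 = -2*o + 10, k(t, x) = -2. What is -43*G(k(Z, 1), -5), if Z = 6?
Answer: 1204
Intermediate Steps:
G(o, U) = -20 + 4*o (G(o, U) = -2*(-2*o + 10) = -2*(10 - 2*o) = -20 + 4*o)
-43*G(k(Z, 1), -5) = -43*(-20 + 4*(-2)) = -43*(-20 - 8) = -43*(-28) = 1204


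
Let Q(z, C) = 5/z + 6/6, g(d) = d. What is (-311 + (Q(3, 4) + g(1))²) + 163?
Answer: -1211/9 ≈ -134.56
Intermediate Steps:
Q(z, C) = 1 + 5/z (Q(z, C) = 5/z + 6*(⅙) = 5/z + 1 = 1 + 5/z)
(-311 + (Q(3, 4) + g(1))²) + 163 = (-311 + ((5 + 3)/3 + 1)²) + 163 = (-311 + ((⅓)*8 + 1)²) + 163 = (-311 + (8/3 + 1)²) + 163 = (-311 + (11/3)²) + 163 = (-311 + 121/9) + 163 = -2678/9 + 163 = -1211/9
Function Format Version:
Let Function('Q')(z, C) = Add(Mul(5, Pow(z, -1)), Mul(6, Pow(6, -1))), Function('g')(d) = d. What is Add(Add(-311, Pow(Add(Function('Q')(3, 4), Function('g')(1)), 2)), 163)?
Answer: Rational(-1211, 9) ≈ -134.56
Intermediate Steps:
Function('Q')(z, C) = Add(1, Mul(5, Pow(z, -1))) (Function('Q')(z, C) = Add(Mul(5, Pow(z, -1)), Mul(6, Rational(1, 6))) = Add(Mul(5, Pow(z, -1)), 1) = Add(1, Mul(5, Pow(z, -1))))
Add(Add(-311, Pow(Add(Function('Q')(3, 4), Function('g')(1)), 2)), 163) = Add(Add(-311, Pow(Add(Mul(Pow(3, -1), Add(5, 3)), 1), 2)), 163) = Add(Add(-311, Pow(Add(Mul(Rational(1, 3), 8), 1), 2)), 163) = Add(Add(-311, Pow(Add(Rational(8, 3), 1), 2)), 163) = Add(Add(-311, Pow(Rational(11, 3), 2)), 163) = Add(Add(-311, Rational(121, 9)), 163) = Add(Rational(-2678, 9), 163) = Rational(-1211, 9)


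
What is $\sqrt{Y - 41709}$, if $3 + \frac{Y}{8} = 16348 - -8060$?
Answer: $3 \sqrt{17059} \approx 391.83$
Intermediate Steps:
$Y = 195240$ ($Y = -24 + 8 \left(16348 - -8060\right) = -24 + 8 \left(16348 + 8060\right) = -24 + 8 \cdot 24408 = -24 + 195264 = 195240$)
$\sqrt{Y - 41709} = \sqrt{195240 - 41709} = \sqrt{153531} = 3 \sqrt{17059}$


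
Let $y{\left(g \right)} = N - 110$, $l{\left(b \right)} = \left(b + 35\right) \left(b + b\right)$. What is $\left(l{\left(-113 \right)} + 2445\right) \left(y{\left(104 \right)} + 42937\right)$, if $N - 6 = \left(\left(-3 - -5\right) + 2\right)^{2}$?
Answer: $860107977$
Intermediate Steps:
$N = 22$ ($N = 6 + \left(\left(-3 - -5\right) + 2\right)^{2} = 6 + \left(\left(-3 + 5\right) + 2\right)^{2} = 6 + \left(2 + 2\right)^{2} = 6 + 4^{2} = 6 + 16 = 22$)
$l{\left(b \right)} = 2 b \left(35 + b\right)$ ($l{\left(b \right)} = \left(35 + b\right) 2 b = 2 b \left(35 + b\right)$)
$y{\left(g \right)} = -88$ ($y{\left(g \right)} = 22 - 110 = -88$)
$\left(l{\left(-113 \right)} + 2445\right) \left(y{\left(104 \right)} + 42937\right) = \left(2 \left(-113\right) \left(35 - 113\right) + 2445\right) \left(-88 + 42937\right) = \left(2 \left(-113\right) \left(-78\right) + 2445\right) 42849 = \left(17628 + 2445\right) 42849 = 20073 \cdot 42849 = 860107977$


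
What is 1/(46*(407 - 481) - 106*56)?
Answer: -1/9340 ≈ -0.00010707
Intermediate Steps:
1/(46*(407 - 481) - 106*56) = 1/(46*(-74) - 5936) = 1/(-3404 - 5936) = 1/(-9340) = -1/9340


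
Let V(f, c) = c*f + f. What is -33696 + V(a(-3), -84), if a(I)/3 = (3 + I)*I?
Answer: -33696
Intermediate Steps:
a(I) = 3*I*(3 + I) (a(I) = 3*((3 + I)*I) = 3*(I*(3 + I)) = 3*I*(3 + I))
V(f, c) = f + c*f
-33696 + V(a(-3), -84) = -33696 + (3*(-3)*(3 - 3))*(1 - 84) = -33696 + (3*(-3)*0)*(-83) = -33696 + 0*(-83) = -33696 + 0 = -33696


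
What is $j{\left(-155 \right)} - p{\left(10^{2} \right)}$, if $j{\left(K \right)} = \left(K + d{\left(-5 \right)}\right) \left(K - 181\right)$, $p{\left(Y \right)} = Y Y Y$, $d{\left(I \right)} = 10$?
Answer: $-951280$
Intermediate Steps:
$p{\left(Y \right)} = Y^{3}$ ($p{\left(Y \right)} = Y^{2} Y = Y^{3}$)
$j{\left(K \right)} = \left(-181 + K\right) \left(10 + K\right)$ ($j{\left(K \right)} = \left(K + 10\right) \left(K - 181\right) = \left(10 + K\right) \left(-181 + K\right) = \left(-181 + K\right) \left(10 + K\right)$)
$j{\left(-155 \right)} - p{\left(10^{2} \right)} = \left(-1810 + \left(-155\right)^{2} - -26505\right) - \left(10^{2}\right)^{3} = \left(-1810 + 24025 + 26505\right) - 100^{3} = 48720 - 1000000 = -951280$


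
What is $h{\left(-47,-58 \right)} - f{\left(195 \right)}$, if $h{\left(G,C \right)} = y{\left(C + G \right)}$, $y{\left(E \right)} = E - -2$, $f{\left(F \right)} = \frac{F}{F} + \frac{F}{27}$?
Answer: $- \frac{1001}{9} \approx -111.22$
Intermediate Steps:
$f{\left(F \right)} = 1 + \frac{F}{27}$ ($f{\left(F \right)} = 1 + F \frac{1}{27} = 1 + \frac{F}{27}$)
$y{\left(E \right)} = 2 + E$ ($y{\left(E \right)} = E + 2 = 2 + E$)
$h{\left(G,C \right)} = 2 + C + G$ ($h{\left(G,C \right)} = 2 + \left(C + G\right) = 2 + C + G$)
$h{\left(-47,-58 \right)} - f{\left(195 \right)} = \left(2 - 58 - 47\right) - \left(1 + \frac{1}{27} \cdot 195\right) = -103 - \left(1 + \frac{65}{9}\right) = -103 - \frac{74}{9} = - \frac{1001}{9}$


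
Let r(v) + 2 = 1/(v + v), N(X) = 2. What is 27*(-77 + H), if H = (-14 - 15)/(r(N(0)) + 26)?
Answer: -204795/97 ≈ -2111.3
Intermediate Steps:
r(v) = -2 + 1/(2*v) (r(v) = -2 + 1/(v + v) = -2 + 1/(2*v))
H = -116/97 (H = (-14 - 15)/((-2 + (1/2)/2) + 26) = -29/((-2 + (1/2)*(1/2)) + 26) = -29/((-2 + 1/4) + 26) = -29/(-7/4 + 26) = -29/97/4 = -29*4/97 = -116/97 ≈ -1.1959)
27*(-77 + H) = 27*(-77 - 116/97) = 27*(-7585/97) = -204795/97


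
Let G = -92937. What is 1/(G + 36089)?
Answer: -1/56848 ≈ -1.7591e-5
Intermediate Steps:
1/(G + 36089) = 1/(-92937 + 36089) = 1/(-56848) = -1/56848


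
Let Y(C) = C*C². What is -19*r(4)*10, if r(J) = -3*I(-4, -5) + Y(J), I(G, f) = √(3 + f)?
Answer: -12160 + 570*I*√2 ≈ -12160.0 + 806.1*I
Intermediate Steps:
Y(C) = C³
r(J) = J³ - 3*I*√2 (r(J) = -3*√(3 - 5) + J³ = -3*I*√2 + J³ = J³ - 3*I*√2)
-19*r(4)*10 = -19*(4³ - 3*I*√2)*10 = -19*(64 - 3*I*√2)*10 = (-1216 + 57*I*√2)*10 = -12160 + 570*I*√2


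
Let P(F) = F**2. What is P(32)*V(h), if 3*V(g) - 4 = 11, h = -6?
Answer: 5120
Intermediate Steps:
V(g) = 5 (V(g) = 4/3 + (1/3)*11 = 4/3 + 11/3 = 5)
P(32)*V(h) = 32**2*5 = 1024*5 = 5120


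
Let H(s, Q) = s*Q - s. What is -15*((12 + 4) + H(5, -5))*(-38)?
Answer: -7980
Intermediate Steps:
H(s, Q) = -s + Q*s (H(s, Q) = Q*s - s = -s + Q*s)
-15*((12 + 4) + H(5, -5))*(-38) = -15*((12 + 4) + 5*(-1 - 5))*(-38) = -15*(16 + 5*(-6))*(-38) = -15*(16 - 30)*(-38) = -15*(-14)*(-38) = 210*(-38) = -7980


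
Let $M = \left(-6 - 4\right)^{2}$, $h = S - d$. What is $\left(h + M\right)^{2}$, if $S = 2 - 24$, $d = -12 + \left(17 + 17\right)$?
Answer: $3136$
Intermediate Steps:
$d = 22$ ($d = -12 + 34 = 22$)
$S = -22$ ($S = 2 - 24 = -22$)
$h = -44$ ($h = -22 - 22 = -44$)
$M = 100$ ($M = \left(-10\right)^{2} = 100$)
$\left(h + M\right)^{2} = \left(-44 + 100\right)^{2} = 56^{2} = 3136$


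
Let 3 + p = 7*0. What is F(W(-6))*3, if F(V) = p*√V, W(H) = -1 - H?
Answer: -9*√5 ≈ -20.125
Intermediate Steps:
p = -3 (p = -3 + 7*0 = -3 + 0 = -3)
F(V) = -3*√V
F(W(-6))*3 = -3*√(-1 - 1*(-6))*3 = -3*√(-1 + 6)*3 = -3*√5*3 = -9*√5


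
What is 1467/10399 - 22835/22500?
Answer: -40890733/46795500 ≈ -0.87382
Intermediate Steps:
1467/10399 - 22835/22500 = 1467*(1/10399) - 22835*1/22500 = 1467/10399 - 4567/4500 = -40890733/46795500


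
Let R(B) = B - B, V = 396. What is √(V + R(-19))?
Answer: 6*√11 ≈ 19.900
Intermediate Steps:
R(B) = 0
√(V + R(-19)) = √(396 + 0) = √396 = 6*√11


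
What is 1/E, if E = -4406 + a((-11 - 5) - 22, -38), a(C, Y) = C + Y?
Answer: -1/4482 ≈ -0.00022311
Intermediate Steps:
E = -4482 (E = -4406 + (((-11 - 5) - 22) - 38) = -4406 + ((-16 - 22) - 38) = -4406 + (-38 - 38) = -4406 - 76 = -4482)
1/E = 1/(-4482) = -1/4482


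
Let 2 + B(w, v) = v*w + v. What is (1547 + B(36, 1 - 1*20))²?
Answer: 708964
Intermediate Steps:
B(w, v) = -2 + v + v*w (B(w, v) = -2 + (v*w + v) = -2 + (v + v*w) = -2 + v + v*w)
(1547 + B(36, 1 - 1*20))² = (1547 + (-2 + (1 - 1*20) + (1 - 1*20)*36))² = (1547 + (-2 + (1 - 20) + (1 - 20)*36))² = (1547 + (-2 - 19 - 19*36))² = (1547 + (-2 - 19 - 684))² = (1547 - 705)² = 842² = 708964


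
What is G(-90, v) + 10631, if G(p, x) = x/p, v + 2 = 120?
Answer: 478336/45 ≈ 10630.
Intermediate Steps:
v = 118 (v = -2 + 120 = 118)
G(-90, v) + 10631 = 118/(-90) + 10631 = 118*(-1/90) + 10631 = -59/45 + 10631 = 478336/45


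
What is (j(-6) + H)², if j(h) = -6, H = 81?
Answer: 5625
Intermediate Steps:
(j(-6) + H)² = (-6 + 81)² = 75² = 5625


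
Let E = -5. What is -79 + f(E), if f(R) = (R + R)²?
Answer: 21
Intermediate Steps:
f(R) = 4*R² (f(R) = (2*R)² = 4*R²)
-79 + f(E) = -79 + 4*(-5)² = -79 + 4*25 = -79 + 100 = 21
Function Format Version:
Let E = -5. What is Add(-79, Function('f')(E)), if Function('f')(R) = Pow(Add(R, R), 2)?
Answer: 21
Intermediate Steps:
Function('f')(R) = Mul(4, Pow(R, 2)) (Function('f')(R) = Pow(Mul(2, R), 2) = Mul(4, Pow(R, 2)))
Add(-79, Function('f')(E)) = Add(-79, Mul(4, Pow(-5, 2))) = Add(-79, Mul(4, 25)) = Add(-79, 100) = 21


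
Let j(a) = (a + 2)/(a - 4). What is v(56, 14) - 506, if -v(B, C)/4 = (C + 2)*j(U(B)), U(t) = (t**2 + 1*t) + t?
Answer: -462366/811 ≈ -570.12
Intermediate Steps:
U(t) = t**2 + 2*t (U(t) = (t**2 + t) + t = (t + t**2) + t = t**2 + 2*t)
j(a) = (2 + a)/(-4 + a)
v(B, C) = -4*(2 + C)*(2 + B*(2 + B))/(-4 + B*(2 + B)) (v(B, C) = -4*(C + 2)*(2 + B*(2 + B))/(-4 + B*(2 + B)) = -4*(2 + C)*(2 + B*(2 + B))/(-4 + B*(2 + B)))
v(56, 14) - 506 = -4*(2 + 14)*(2 + 56*(2 + 56))/(-4 + 56*(2 + 56)) - 506 = -4*16*(2 + 56*58)/(-4 + 56*58) - 506 = -4*16*(2 + 3248)/(-4 + 3248) - 506 = -4*16*3250/3244 - 506 = -4*1/3244*16*3250 - 506 = -52000/811 - 506 = -462366/811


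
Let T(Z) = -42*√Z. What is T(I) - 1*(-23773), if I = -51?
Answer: 23773 - 42*I*√51 ≈ 23773.0 - 299.94*I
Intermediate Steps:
T(I) - 1*(-23773) = -42*I*√51 - 1*(-23773) = -42*I*√51 + 23773 = 23773 - 42*I*√51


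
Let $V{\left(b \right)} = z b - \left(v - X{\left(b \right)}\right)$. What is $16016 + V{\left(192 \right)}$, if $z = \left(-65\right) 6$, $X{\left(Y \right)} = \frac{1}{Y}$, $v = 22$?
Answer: $- \frac{11306111}{192} \approx -58886.0$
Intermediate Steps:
$z = -390$
$V{\left(b \right)} = -22 + \frac{1}{b} - 390 b$ ($V{\left(b \right)} = - 390 b + \left(\frac{1}{b} - 22\right) = - 390 b - \left(22 - \frac{1}{b}\right) = -22 + \frac{1}{b} - 390 b$)
$16016 + V{\left(192 \right)} = 16016 - \left(74902 - \frac{1}{192}\right) = 16016 - \frac{14381183}{192} = - \frac{11306111}{192}$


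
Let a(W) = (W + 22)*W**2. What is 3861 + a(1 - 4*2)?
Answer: 4596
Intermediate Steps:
a(W) = W**2*(22 + W) (a(W) = (22 + W)*W**2 = W**2*(22 + W))
3861 + a(1 - 4*2) = 3861 + (1 - 4*2)**2*(22 + (1 - 4*2)) = 3861 + (1 - 8)**2*(22 + (1 - 8)) = 3861 + (-7)**2*(22 - 7) = 3861 + 49*15 = 3861 + 735 = 4596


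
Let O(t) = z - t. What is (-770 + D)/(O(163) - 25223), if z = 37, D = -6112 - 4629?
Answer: 11511/25349 ≈ 0.45410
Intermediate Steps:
D = -10741
O(t) = 37 - t
(-770 + D)/(O(163) - 25223) = (-770 - 10741)/((37 - 1*163) - 25223) = -11511/((37 - 163) - 25223) = -11511/(-126 - 25223) = -11511/(-25349) = -11511*(-1/25349) = 11511/25349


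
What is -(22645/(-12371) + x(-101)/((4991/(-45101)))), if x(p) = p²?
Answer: 813100652838/8820523 ≈ 92183.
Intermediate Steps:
-(22645/(-12371) + x(-101)/((4991/(-45101)))) = -(22645/(-12371) + (-101)²/((4991/(-45101)))) = -(22645*(-1/12371) + 10201/((4991*(-1/45101)))) = -(-22645/12371 + 10201/(-713/6443)) = -(-22645/12371 + 10201*(-6443/713)) = -(-22645/12371 - 65725043/713) = -1*(-813100652838/8820523) = 813100652838/8820523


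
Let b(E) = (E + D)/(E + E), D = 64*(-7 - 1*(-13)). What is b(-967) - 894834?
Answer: -1730608373/1934 ≈ -8.9483e+5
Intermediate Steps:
D = 384 (D = 64*(-7 + 13) = 64*6 = 384)
b(E) = (384 + E)/(2*E) (b(E) = (E + 384)/(E + E) = (384 + E)/((2*E)) = (384 + E)*(1/(2*E)) = (384 + E)/(2*E))
b(-967) - 894834 = (½)*(384 - 967)/(-967) - 894834 = (½)*(-1/967)*(-583) - 894834 = 583/1934 - 894834 = -1730608373/1934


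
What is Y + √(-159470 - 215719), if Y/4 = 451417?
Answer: 1805668 + I*√375189 ≈ 1.8057e+6 + 612.53*I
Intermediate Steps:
Y = 1805668 (Y = 4*451417 = 1805668)
Y + √(-159470 - 215719) = 1805668 + √(-159470 - 215719) = 1805668 + √(-375189) = 1805668 + I*√375189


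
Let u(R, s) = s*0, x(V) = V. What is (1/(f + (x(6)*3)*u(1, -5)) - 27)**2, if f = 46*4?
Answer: 24671089/33856 ≈ 728.71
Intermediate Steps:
u(R, s) = 0
f = 184
(1/(f + (x(6)*3)*u(1, -5)) - 27)**2 = (1/(184 + (6*3)*0) - 27)**2 = (1/(184 + 18*0) - 27)**2 = (1/(184 + 0) - 27)**2 = (1/184 - 27)**2 = (-4967/184)**2 = 24671089/33856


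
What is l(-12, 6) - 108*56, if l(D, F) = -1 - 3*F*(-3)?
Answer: -5995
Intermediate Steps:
l(D, F) = -1 + 9*F (l(D, F) = -1 - (-9)*F = -1 + 9*F)
l(-12, 6) - 108*56 = (-1 + 9*6) - 108*56 = (-1 + 54) - 6048 = 53 - 6048 = -5995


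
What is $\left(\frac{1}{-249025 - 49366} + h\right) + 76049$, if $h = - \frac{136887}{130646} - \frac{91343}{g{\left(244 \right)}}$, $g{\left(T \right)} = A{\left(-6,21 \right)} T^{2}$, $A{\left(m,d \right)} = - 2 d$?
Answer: $\frac{529505502407164568965}{6962781147384288} \approx 76048.0$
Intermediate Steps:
$g{\left(T \right)} = - 42 T^{2}$ ($g{\left(T \right)} = \left(-2\right) 21 T^{2} = - 42 T^{2}$)
$h = - \frac{23596713469}{23334420768}$ ($h = - \frac{136887}{130646} - \frac{91343}{\left(-42\right) 244^{2}} = \left(-136887\right) \frac{1}{130646} - \frac{91343}{\left(-42\right) 59536} = - \frac{136887}{130646} - \frac{91343}{-2500512} = - \frac{136887}{130646} - - \frac{13049}{357216} = - \frac{136887}{130646} + \frac{13049}{357216} = - \frac{23596713469}{23334420768} \approx -1.0112$)
$\left(\frac{1}{-249025 - 49366} + h\right) + 76049 = \left(\frac{1}{-249025 - 49366} - \frac{23596713469}{23334420768}\right) + 76049 = \left(\frac{1}{-298391} - \frac{23596713469}{23334420768}\right) + 76049 = \left(- \frac{1}{298391} - \frac{23596713469}{23334420768}\right) + 76049 = - \frac{7041070263149147}{6962781147384288} + 76049 = \frac{529505502407164568965}{6962781147384288}$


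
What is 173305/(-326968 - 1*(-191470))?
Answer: -15755/12318 ≈ -1.2790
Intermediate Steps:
173305/(-326968 - 1*(-191470)) = 173305/(-326968 + 191470) = 173305/(-135498) = 173305*(-1/135498) = -15755/12318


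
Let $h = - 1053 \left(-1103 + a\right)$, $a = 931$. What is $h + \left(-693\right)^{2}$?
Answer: $661365$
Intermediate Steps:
$h = 181116$ ($h = - 1053 \left(-1103 + 931\right) = \left(-1053\right) \left(-172\right) = 181116$)
$h + \left(-693\right)^{2} = 181116 + \left(-693\right)^{2} = 181116 + 480249 = 661365$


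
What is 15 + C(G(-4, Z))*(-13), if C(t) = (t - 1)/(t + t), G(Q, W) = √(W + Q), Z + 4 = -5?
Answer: 17/2 - I*√13/2 ≈ 8.5 - 1.8028*I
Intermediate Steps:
Z = -9 (Z = -4 - 5 = -9)
G(Q, W) = √(Q + W)
C(t) = (-1 + t)/(2*t) (C(t) = (-1 + t)/((2*t)) = (-1 + t)*(1/(2*t)) = (-1 + t)/(2*t))
15 + C(G(-4, Z))*(-13) = 15 + ((-1 + √(-4 - 9))/(2*(√(-4 - 9))))*(-13) = 15 + ((-1 + √(-13))/(2*(√(-13))))*(-13) = 15 + ((-1 + I*√13)/(2*((I*√13))))*(-13) = 15 + ((-I*√13/13)*(-1 + I*√13)/2)*(-13) = 15 - I*√13*(-1 + I*√13)/26*(-13) = 15 + I*√13*(-1 + I*√13)/2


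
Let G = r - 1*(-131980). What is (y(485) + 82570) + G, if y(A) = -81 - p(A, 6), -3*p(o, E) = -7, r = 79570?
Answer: 882110/3 ≈ 2.9404e+5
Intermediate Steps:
p(o, E) = 7/3 (p(o, E) = -1/3*(-7) = 7/3)
y(A) = -250/3 (y(A) = -81 - 1*7/3 = -81 - 7/3 = -250/3)
G = 211550 (G = 79570 - 1*(-131980) = 79570 + 131980 = 211550)
(y(485) + 82570) + G = (-250/3 + 82570) + 211550 = 247460/3 + 211550 = 882110/3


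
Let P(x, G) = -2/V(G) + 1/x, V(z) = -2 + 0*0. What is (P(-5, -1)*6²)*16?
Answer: 2304/5 ≈ 460.80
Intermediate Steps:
V(z) = -2 (V(z) = -2 + 0 = -2)
P(x, G) = 1 + 1/x (P(x, G) = -2/(-2) + 1/x = -2*(-½) + 1/x = 1 + 1/x)
(P(-5, -1)*6²)*16 = (((1 - 5)/(-5))*6²)*16 = (-⅕*(-4)*36)*16 = ((⅘)*36)*16 = (144/5)*16 = 2304/5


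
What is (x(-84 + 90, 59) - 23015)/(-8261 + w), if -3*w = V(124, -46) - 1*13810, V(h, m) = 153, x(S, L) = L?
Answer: 34434/5563 ≈ 6.1898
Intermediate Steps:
w = 13657/3 (w = -(153 - 1*13810)/3 = -(153 - 13810)/3 = -⅓*(-13657) = 13657/3 ≈ 4552.3)
(x(-84 + 90, 59) - 23015)/(-8261 + w) = (59 - 23015)/(-8261 + 13657/3) = -22956/(-11126/3) = -22956*(-3/11126) = 34434/5563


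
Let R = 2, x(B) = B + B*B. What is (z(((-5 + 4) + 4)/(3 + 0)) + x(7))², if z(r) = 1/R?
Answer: 12769/4 ≈ 3192.3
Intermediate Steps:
x(B) = B + B²
z(r) = ½ (z(r) = 1/2 = ½)
(z(((-5 + 4) + 4)/(3 + 0)) + x(7))² = (½ + 7*(1 + 7))² = (½ + 7*8)² = (½ + 56)² = (113/2)² = 12769/4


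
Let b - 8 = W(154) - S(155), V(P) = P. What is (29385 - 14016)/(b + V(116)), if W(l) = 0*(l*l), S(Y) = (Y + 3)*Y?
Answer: -5123/8122 ≈ -0.63076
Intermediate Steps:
S(Y) = Y*(3 + Y) (S(Y) = (3 + Y)*Y = Y*(3 + Y))
W(l) = 0 (W(l) = 0*l² = 0)
b = -24482 (b = 8 + (0 - 155*(3 + 155)) = 8 + (0 - 155*158) = 8 + (0 - 1*24490) = 8 + (0 - 24490) = 8 - 24490 = -24482)
(29385 - 14016)/(b + V(116)) = (29385 - 14016)/(-24482 + 116) = 15369/(-24366) = 15369*(-1/24366) = -5123/8122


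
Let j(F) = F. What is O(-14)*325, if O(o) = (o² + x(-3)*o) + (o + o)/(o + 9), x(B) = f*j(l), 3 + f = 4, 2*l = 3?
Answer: 58695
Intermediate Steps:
l = 3/2 (l = (½)*3 = 3/2 ≈ 1.5000)
f = 1 (f = -3 + 4 = 1)
x(B) = 3/2 (x(B) = 1*(3/2) = 3/2)
O(o) = o² + 3*o/2 + 2*o/(9 + o) (O(o) = (o² + 3*o/2) + (o + o)/(o + 9) = (o² + 3*o/2) + (2*o)/(9 + o) = (o² + 3*o/2) + 2*o/(9 + o) = o² + 3*o/2 + 2*o/(9 + o))
O(-14)*325 = ((½)*(-14)*(31 + 2*(-14)² + 21*(-14))/(9 - 14))*325 = ((½)*(-14)*(31 + 2*196 - 294)/(-5))*325 = ((½)*(-14)*(-⅕)*(31 + 392 - 294))*325 = ((½)*(-14)*(-⅕)*129)*325 = (903/5)*325 = 58695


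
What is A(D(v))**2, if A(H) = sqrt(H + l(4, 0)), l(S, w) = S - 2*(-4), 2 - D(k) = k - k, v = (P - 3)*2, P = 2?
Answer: 14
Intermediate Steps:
v = -2 (v = (2 - 3)*2 = -1*2 = -2)
D(k) = 2 (D(k) = 2 - (k - k) = 2 - 1*0 = 2 + 0 = 2)
l(S, w) = 8 + S (l(S, w) = S + 8 = 8 + S)
A(H) = sqrt(12 + H) (A(H) = sqrt(H + (8 + 4)) = sqrt(H + 12) = sqrt(12 + H))
A(D(v))**2 = (sqrt(12 + 2))**2 = (sqrt(14))**2 = 14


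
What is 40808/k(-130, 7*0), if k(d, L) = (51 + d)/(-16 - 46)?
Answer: 2530096/79 ≈ 32027.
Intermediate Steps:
k(d, L) = -51/62 - d/62 (k(d, L) = (51 + d)/(-62) = (51 + d)*(-1/62) = -51/62 - d/62)
40808/k(-130, 7*0) = 40808/(-51/62 - 1/62*(-130)) = 40808/(-51/62 + 65/31) = 40808/(79/62) = 40808*(62/79) = 2530096/79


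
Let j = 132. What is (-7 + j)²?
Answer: 15625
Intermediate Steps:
(-7 + j)² = (-7 + 132)² = 125² = 15625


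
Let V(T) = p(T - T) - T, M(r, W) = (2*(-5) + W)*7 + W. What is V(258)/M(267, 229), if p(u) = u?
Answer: -129/881 ≈ -0.14642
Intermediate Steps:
M(r, W) = -70 + 8*W (M(r, W) = (-10 + W)*7 + W = (-70 + 7*W) + W = -70 + 8*W)
V(T) = -T (V(T) = (T - T) - T = 0 - T = -T)
V(258)/M(267, 229) = (-1*258)/(-70 + 8*229) = -258/(-70 + 1832) = -258/1762 = -258*1/1762 = -129/881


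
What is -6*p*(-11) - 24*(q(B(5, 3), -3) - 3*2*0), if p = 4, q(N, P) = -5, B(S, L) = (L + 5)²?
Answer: 384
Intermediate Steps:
B(S, L) = (5 + L)²
-6*p*(-11) - 24*(q(B(5, 3), -3) - 3*2*0) = -6*4*(-11) - 24*(-5 - 3*2*0) = -24*(-11) - 24*(-5 - 6*0) = 264 - 24*(-5 + 0) = 264 - 24*(-5) = 264 - 1*(-120) = 264 + 120 = 384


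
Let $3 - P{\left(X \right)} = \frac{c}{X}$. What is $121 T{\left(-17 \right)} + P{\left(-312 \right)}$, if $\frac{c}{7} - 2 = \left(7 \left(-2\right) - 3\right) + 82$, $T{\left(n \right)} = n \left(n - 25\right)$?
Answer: $\frac{26956333}{312} \approx 86399.0$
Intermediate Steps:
$T{\left(n \right)} = n \left(-25 + n\right)$
$c = 469$ ($c = 14 + 7 \left(\left(7 \left(-2\right) - 3\right) + 82\right) = 14 + 7 \left(\left(-14 - 3\right) + 82\right) = 14 + 7 \left(-17 + 82\right) = 14 + 7 \cdot 65 = 14 + 455 = 469$)
$P{\left(X \right)} = 3 - \frac{469}{X}$
$121 T{\left(-17 \right)} + P{\left(-312 \right)} = 121 \left(- 17 \left(-25 - 17\right)\right) + \left(3 - \frac{469}{-312}\right) = 121 \left(\left(-17\right) \left(-42\right)\right) + \left(3 - - \frac{469}{312}\right) = 121 \cdot 714 + \left(3 + \frac{469}{312}\right) = 86394 + \frac{1405}{312} = \frac{26956333}{312}$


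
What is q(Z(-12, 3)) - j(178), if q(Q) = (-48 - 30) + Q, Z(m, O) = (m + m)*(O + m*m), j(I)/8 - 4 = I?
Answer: -5062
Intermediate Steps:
j(I) = 32 + 8*I
Z(m, O) = 2*m*(O + m²) (Z(m, O) = (2*m)*(O + m²) = 2*m*(O + m²))
q(Q) = -78 + Q
q(Z(-12, 3)) - j(178) = (-78 + 2*(-12)*(3 + (-12)²)) - (32 + 8*178) = (-78 + 2*(-12)*(3 + 144)) - (32 + 1424) = (-78 + 2*(-12)*147) - 1*1456 = (-78 - 3528) - 1456 = -3606 - 1456 = -5062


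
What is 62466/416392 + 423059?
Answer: 88079222797/208196 ≈ 4.2306e+5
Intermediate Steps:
62466/416392 + 423059 = 62466*(1/416392) + 423059 = 31233/208196 + 423059 = 88079222797/208196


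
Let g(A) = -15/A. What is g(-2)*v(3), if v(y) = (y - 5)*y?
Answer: -45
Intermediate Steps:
v(y) = y*(-5 + y) (v(y) = (-5 + y)*y = y*(-5 + y))
g(-2)*v(3) = (-15/(-2))*(3*(-5 + 3)) = (-15*(-½))*(3*(-2)) = (15/2)*(-6) = -45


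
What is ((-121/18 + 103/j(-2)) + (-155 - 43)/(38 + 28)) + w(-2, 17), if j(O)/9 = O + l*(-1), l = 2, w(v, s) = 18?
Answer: 65/12 ≈ 5.4167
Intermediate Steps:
j(O) = -18 + 9*O (j(O) = 9*(O + 2*(-1)) = 9*(O - 2) = 9*(-2 + O) = -18 + 9*O)
((-121/18 + 103/j(-2)) + (-155 - 43)/(38 + 28)) + w(-2, 17) = ((-121/18 + 103/(-18 + 9*(-2))) + (-155 - 43)/(38 + 28)) + 18 = ((-121*1/18 + 103/(-18 - 18)) - 198/66) + 18 = ((-121/18 + 103/(-36)) - 198*1/66) + 18 = ((-121/18 + 103*(-1/36)) - 3) + 18 = ((-121/18 - 103/36) - 3) + 18 = (-115/12 - 3) + 18 = -151/12 + 18 = 65/12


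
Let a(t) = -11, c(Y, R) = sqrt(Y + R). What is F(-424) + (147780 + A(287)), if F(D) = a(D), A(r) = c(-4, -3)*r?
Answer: 147769 + 287*I*sqrt(7) ≈ 1.4777e+5 + 759.33*I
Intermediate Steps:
c(Y, R) = sqrt(R + Y)
A(r) = I*r*sqrt(7) (A(r) = sqrt(-3 - 4)*r = sqrt(-7)*r = (I*sqrt(7))*r = I*r*sqrt(7))
F(D) = -11
F(-424) + (147780 + A(287)) = -11 + (147780 + I*287*sqrt(7)) = -11 + (147780 + 287*I*sqrt(7)) = 147769 + 287*I*sqrt(7)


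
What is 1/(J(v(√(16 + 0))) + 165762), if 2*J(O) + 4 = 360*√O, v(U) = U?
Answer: 1/166120 ≈ 6.0197e-6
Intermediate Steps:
J(O) = -2 + 180*√O (J(O) = -2 + (360*√O)/2 = -2 + 180*√O)
1/(J(v(√(16 + 0))) + 165762) = 1/((-2 + 180*√(√(16 + 0))) + 165762) = 1/((-2 + 180*√(√16)) + 165762) = 1/((-2 + 180*√4) + 165762) = 1/((-2 + 180*2) + 165762) = 1/((-2 + 360) + 165762) = 1/(358 + 165762) = 1/166120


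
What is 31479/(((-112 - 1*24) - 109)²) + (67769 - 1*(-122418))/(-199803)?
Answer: -732339434/1713310725 ≈ -0.42744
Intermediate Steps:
31479/(((-112 - 1*24) - 109)²) + (67769 - 1*(-122418))/(-199803) = 31479/(((-112 - 24) - 109)²) + (67769 + 122418)*(-1/199803) = 31479/((-136 - 109)²) + 190187*(-1/199803) = 31479/((-245)²) - 190187/199803 = 31479/60025 - 190187/199803 = 31479*(1/60025) - 190187/199803 = 4497/8575 - 190187/199803 = -732339434/1713310725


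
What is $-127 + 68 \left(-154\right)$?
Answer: $-10599$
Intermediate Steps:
$-127 + 68 \left(-154\right) = -127 - 10472 = -10599$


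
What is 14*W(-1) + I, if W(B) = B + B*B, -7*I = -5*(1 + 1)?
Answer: 10/7 ≈ 1.4286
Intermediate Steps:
I = 10/7 (I = -(-5)*(1 + 1)/7 = -(-5)*2/7 = -⅐*(-10) = 10/7 ≈ 1.4286)
W(B) = B + B²
14*W(-1) + I = 14*(-(1 - 1)) + 10/7 = 14*(-1*0) + 10/7 = 14*0 + 10/7 = 0 + 10/7 = 10/7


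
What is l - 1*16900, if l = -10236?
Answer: -27136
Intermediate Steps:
l - 1*16900 = -10236 - 1*16900 = -10236 - 16900 = -27136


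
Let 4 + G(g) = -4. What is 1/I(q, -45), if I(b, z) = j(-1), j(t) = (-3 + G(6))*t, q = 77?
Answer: 1/11 ≈ 0.090909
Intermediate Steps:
G(g) = -8 (G(g) = -4 - 4 = -8)
j(t) = -11*t (j(t) = (-3 - 8)*t = -11*t)
I(b, z) = 11 (I(b, z) = -11*(-1) = 11)
1/I(q, -45) = 1/11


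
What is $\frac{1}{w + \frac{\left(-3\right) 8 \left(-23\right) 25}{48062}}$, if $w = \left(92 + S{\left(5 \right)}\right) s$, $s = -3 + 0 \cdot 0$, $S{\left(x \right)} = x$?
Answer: $- \frac{24031}{6986121} \approx -0.0034398$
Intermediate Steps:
$s = -3$ ($s = -3 + 0 = -3$)
$w = -291$ ($w = \left(92 + 5\right) \left(-3\right) = 97 \left(-3\right) = -291$)
$\frac{1}{w + \frac{\left(-3\right) 8 \left(-23\right) 25}{48062}} = \frac{1}{-291 + \frac{\left(-3\right) 8 \left(-23\right) 25}{48062}} = \frac{1}{-291 + \left(-24\right) \left(-23\right) 25 \cdot \frac{1}{48062}} = \frac{1}{-291 + 552 \cdot 25 \cdot \frac{1}{48062}} = \frac{1}{-291 + 13800 \cdot \frac{1}{48062}} = \frac{1}{-291 + \frac{6900}{24031}} = \frac{1}{- \frac{6986121}{24031}} = - \frac{24031}{6986121}$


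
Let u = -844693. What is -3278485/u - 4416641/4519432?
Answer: 11086184284307/3817532574376 ≈ 2.9040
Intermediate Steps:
-3278485/u - 4416641/4519432 = -3278485/(-844693) - 4416641/4519432 = -3278485*(-1/844693) - 4416641*1/4519432 = 3278485/844693 - 4416641/4519432 = 11086184284307/3817532574376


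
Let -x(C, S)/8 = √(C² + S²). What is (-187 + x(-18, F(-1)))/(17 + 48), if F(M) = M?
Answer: -187/65 - 8*√13/13 ≈ -5.0957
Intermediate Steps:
x(C, S) = -8*√(C² + S²)
(-187 + x(-18, F(-1)))/(17 + 48) = (-187 - 8*√((-18)² + (-1)²))/(17 + 48) = (-187 - 8*√(324 + 1))/65 = (-187 - 40*√13)/65 = -187/65 - 8*√13/13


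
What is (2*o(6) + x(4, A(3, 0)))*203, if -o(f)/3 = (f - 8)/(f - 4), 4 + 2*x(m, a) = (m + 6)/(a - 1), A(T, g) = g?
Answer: -203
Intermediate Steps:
x(m, a) = -2 + (6 + m)/(2*(-1 + a)) (x(m, a) = -2 + ((m + 6)/(a - 1))/2 = -2 + ((6 + m)/(-1 + a))/2 = -2 + (6 + m)/(2*(-1 + a)))
o(f) = -3*(-8 + f)/(-4 + f) (o(f) = -3*(f - 8)/(f - 4) = -3*(-8 + f)/(-4 + f))
(2*o(6) + x(4, A(3, 0)))*203 = (2*(3*(8 - 1*6)/(-4 + 6)) + (10 + 4 - 4*0)/(2*(-1 + 0)))*203 = (2*(3*(8 - 6)/2) + (½)*(10 + 4 + 0)/(-1))*203 = (2*(3*(½)*2) + (½)*(-1)*14)*203 = (2*3 - 7)*203 = (6 - 7)*203 = -1*203 = -203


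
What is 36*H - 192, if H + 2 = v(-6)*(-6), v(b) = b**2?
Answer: -8040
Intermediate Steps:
H = -218 (H = -2 + (-6)**2*(-6) = -2 + 36*(-6) = -2 - 216 = -218)
36*H - 192 = 36*(-218) - 192 = -7848 - 192 = -8040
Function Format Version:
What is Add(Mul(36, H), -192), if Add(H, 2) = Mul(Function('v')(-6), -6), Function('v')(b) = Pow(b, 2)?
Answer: -8040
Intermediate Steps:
H = -218 (H = Add(-2, Mul(Pow(-6, 2), -6)) = Add(-2, Mul(36, -6)) = Add(-2, -216) = -218)
Add(Mul(36, H), -192) = Add(Mul(36, -218), -192) = Add(-7848, -192) = -8040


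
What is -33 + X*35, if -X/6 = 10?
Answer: -2133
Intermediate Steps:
X = -60 (X = -6*10 = -60)
-33 + X*35 = -33 - 60*35 = -33 - 2100 = -2133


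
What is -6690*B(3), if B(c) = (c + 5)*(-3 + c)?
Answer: 0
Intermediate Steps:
B(c) = (-3 + c)*(5 + c) (B(c) = (5 + c)*(-3 + c) = (-3 + c)*(5 + c))
-6690*B(3) = -6690*(-15 + 3² + 2*3) = -6690*(-15 + 9 + 6) = -6690*0 = 0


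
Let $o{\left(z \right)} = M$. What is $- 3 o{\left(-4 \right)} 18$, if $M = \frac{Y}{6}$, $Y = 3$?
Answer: $-27$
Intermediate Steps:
$M = \frac{1}{2}$ ($M = \frac{3}{6} = 3 \cdot \frac{1}{6} = \frac{1}{2} \approx 0.5$)
$o{\left(z \right)} = \frac{1}{2}$
$- 3 o{\left(-4 \right)} 18 = \left(-3\right) \frac{1}{2} \cdot 18 = \left(- \frac{3}{2}\right) 18 = -27$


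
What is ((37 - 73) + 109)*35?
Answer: 2555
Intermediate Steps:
((37 - 73) + 109)*35 = (-36 + 109)*35 = 73*35 = 2555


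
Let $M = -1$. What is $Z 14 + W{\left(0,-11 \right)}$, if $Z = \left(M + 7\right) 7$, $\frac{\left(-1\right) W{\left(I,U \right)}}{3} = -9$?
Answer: $615$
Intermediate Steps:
$W{\left(I,U \right)} = 27$ ($W{\left(I,U \right)} = \left(-3\right) \left(-9\right) = 27$)
$Z = 42$ ($Z = \left(-1 + 7\right) 7 = 6 \cdot 7 = 42$)
$Z 14 + W{\left(0,-11 \right)} = 42 \cdot 14 + 27 = 588 + 27 = 615$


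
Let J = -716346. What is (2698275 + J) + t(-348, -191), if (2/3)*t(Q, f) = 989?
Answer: 3966825/2 ≈ 1.9834e+6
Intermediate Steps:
t(Q, f) = 2967/2 (t(Q, f) = (3/2)*989 = 2967/2)
(2698275 + J) + t(-348, -191) = (2698275 - 716346) + 2967/2 = 1981929 + 2967/2 = 3966825/2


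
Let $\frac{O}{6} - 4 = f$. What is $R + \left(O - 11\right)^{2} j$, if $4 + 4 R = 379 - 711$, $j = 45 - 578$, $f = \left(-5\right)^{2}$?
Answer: $-14161361$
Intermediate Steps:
$f = 25$
$O = 174$ ($O = 24 + 6 \cdot 25 = 24 + 150 = 174$)
$j = -533$ ($j = 45 - 578 = -533$)
$R = -84$ ($R = -1 + \frac{379 - 711}{4} = -1 + \frac{1}{4} \left(-332\right) = -1 - 83 = -84$)
$R + \left(O - 11\right)^{2} j = -84 + \left(174 - 11\right)^{2} \left(-533\right) = -84 + 163^{2} \left(-533\right) = -84 + 26569 \left(-533\right) = -84 - 14161277 = -14161361$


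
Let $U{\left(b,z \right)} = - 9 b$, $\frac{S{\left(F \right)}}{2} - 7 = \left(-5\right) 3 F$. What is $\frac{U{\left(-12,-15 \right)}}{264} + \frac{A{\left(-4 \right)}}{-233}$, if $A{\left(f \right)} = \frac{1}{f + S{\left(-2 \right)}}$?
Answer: $\frac{36692}{89705} \approx 0.40903$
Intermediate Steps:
$S{\left(F \right)} = 14 - 30 F$ ($S{\left(F \right)} = 14 + 2 \left(-5\right) 3 F = 14 + 2 \left(- 15 F\right) = 14 - 30 F$)
$A{\left(f \right)} = \frac{1}{74 + f}$ ($A{\left(f \right)} = \frac{1}{f + \left(14 - -60\right)} = \frac{1}{f + \left(14 + 60\right)} = \frac{1}{f + 74} = \frac{1}{74 + f}$)
$\frac{U{\left(-12,-15 \right)}}{264} + \frac{A{\left(-4 \right)}}{-233} = \frac{\left(-9\right) \left(-12\right)}{264} + \frac{1}{\left(74 - 4\right) \left(-233\right)} = 108 \cdot \frac{1}{264} + \frac{1}{70} \left(- \frac{1}{233}\right) = \frac{9}{22} + \frac{1}{70} \left(- \frac{1}{233}\right) = \frac{9}{22} - \frac{1}{16310} = \frac{36692}{89705}$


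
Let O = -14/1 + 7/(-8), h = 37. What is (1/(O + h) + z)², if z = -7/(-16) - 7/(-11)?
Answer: 1215289321/970447104 ≈ 1.2523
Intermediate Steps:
O = -119/8 (O = -14*1 + 7*(-⅛) = -14 - 7/8 = -119/8 ≈ -14.875)
z = 189/176 (z = -7*(-1/16) - 7*(-1/11) = 7/16 + 7/11 = 189/176 ≈ 1.0739)
(1/(O + h) + z)² = (1/(-119/8 + 37) + 189/176)² = (1/(177/8) + 189/176)² = (8/177 + 189/176)² = (34861/31152)² = 1215289321/970447104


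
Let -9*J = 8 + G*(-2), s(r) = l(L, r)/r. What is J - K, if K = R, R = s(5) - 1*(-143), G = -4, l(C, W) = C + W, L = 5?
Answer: -1321/9 ≈ -146.78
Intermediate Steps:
s(r) = (5 + r)/r
R = 145 (R = (5 + 5)/5 - 1*(-143) = (1/5)*10 + 143 = 2 + 143 = 145)
K = 145
J = -16/9 (J = -(8 - 4*(-2))/9 = -(8 + 8)/9 = -1/9*16 = -16/9 ≈ -1.7778)
J - K = -16/9 - 1*145 = -16/9 - 145 = -1321/9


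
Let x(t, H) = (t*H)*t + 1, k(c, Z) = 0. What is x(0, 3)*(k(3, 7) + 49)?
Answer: 49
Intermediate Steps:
x(t, H) = 1 + H*t**2 (x(t, H) = (H*t)*t + 1 = H*t**2 + 1 = 1 + H*t**2)
x(0, 3)*(k(3, 7) + 49) = (1 + 3*0**2)*(0 + 49) = (1 + 3*0)*49 = (1 + 0)*49 = 1*49 = 49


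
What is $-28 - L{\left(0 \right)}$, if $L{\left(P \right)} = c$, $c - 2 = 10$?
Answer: $-40$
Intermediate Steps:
$c = 12$ ($c = 2 + 10 = 12$)
$L{\left(P \right)} = 12$
$-28 - L{\left(0 \right)} = -28 - 12 = -40$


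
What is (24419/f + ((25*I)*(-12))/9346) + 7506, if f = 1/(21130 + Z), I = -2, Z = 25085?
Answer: 5273628125043/4673 ≈ 1.1285e+9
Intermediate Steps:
f = 1/46215 (f = 1/(21130 + 25085) = 1/46215 ≈ 2.1638e-5)
(24419/f + ((25*I)*(-12))/9346) + 7506 = (24419/(1/46215) + ((25*(-2))*(-12))/9346) + 7506 = (24419*46215 - 50*(-12)*(1/9346)) + 7506 = (1128524085 + 600*(1/9346)) + 7506 = (1128524085 + 300/4673) + 7506 = 5273593049505/4673 + 7506 = 5273628125043/4673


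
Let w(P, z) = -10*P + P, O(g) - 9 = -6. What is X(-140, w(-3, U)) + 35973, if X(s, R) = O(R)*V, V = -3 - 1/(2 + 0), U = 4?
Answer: 71925/2 ≈ 35963.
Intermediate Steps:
V = -7/2 (V = -3 - 1/2 = -7/2 ≈ -3.5000)
O(g) = 3 (O(g) = 9 - 6 = 3)
w(P, z) = -9*P
X(s, R) = -21/2 (X(s, R) = 3*(-7/2) = -21/2)
X(-140, w(-3, U)) + 35973 = -21/2 + 35973 = 71925/2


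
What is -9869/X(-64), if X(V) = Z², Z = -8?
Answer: -9869/64 ≈ -154.20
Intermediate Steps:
X(V) = 64 (X(V) = (-8)² = 64)
-9869/X(-64) = -9869/64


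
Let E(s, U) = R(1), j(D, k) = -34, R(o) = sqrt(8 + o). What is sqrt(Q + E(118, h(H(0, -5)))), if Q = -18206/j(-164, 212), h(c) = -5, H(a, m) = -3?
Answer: sqrt(155618)/17 ≈ 23.205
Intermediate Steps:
E(s, U) = 3 (E(s, U) = sqrt(8 + 1) = sqrt(9) = 3)
Q = 9103/17 (Q = -18206/(-34) = -18206*(-1/34) = 9103/17 ≈ 535.47)
sqrt(Q + E(118, h(H(0, -5)))) = sqrt(9103/17 + 3) = sqrt(9154/17) = sqrt(155618)/17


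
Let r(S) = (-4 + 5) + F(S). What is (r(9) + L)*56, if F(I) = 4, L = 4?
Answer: 504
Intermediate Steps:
r(S) = 5 (r(S) = (-4 + 5) + 4 = 1 + 4 = 5)
(r(9) + L)*56 = (5 + 4)*56 = 9*56 = 504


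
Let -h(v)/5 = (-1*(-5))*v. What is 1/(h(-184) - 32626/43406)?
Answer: 1973/9074317 ≈ 0.00021743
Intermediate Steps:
h(v) = -25*v (h(v) = -5*(-1*(-5))*v = -25*v)
1/(h(-184) - 32626/43406) = 1/(-25*(-184) - 32626/43406) = 1/(4600 - 32626*1/43406) = 1/(4600 - 1483/1973) = 1/(9074317/1973) = 1973/9074317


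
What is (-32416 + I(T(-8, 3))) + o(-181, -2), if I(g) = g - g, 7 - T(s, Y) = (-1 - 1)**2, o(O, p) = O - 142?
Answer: -32739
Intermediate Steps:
o(O, p) = -142 + O
T(s, Y) = 3 (T(s, Y) = 7 - (-1 - 1)**2 = 7 - 1*(-2)**2 = 7 - 1*4 = 7 - 4 = 3)
I(g) = 0
(-32416 + I(T(-8, 3))) + o(-181, -2) = (-32416 + 0) + (-142 - 181) = -32416 - 323 = -32739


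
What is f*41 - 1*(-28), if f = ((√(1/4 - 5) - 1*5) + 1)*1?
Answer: -136 + 41*I*√19/2 ≈ -136.0 + 89.357*I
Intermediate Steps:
f = -4 + I*√19/2 (f = ((√(¼ - 5) - 5) + 1)*1 = ((√(-19/4) - 5) + 1)*1 = ((I*√19/2 - 5) + 1)*1 = ((-5 + I*√19/2) + 1)*1 = (-4 + I*√19/2)*1 = -4 + I*√19/2 ≈ -4.0 + 2.1795*I)
f*41 - 1*(-28) = (-4 + I*√19/2)*41 - 1*(-28) = (-164 + 41*I*√19/2) + 28 = -136 + 41*I*√19/2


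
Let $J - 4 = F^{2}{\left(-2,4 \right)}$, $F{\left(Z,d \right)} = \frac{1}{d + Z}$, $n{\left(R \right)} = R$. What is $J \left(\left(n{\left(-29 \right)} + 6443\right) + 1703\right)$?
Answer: $\frac{137989}{4} \approx 34497.0$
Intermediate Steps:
$F{\left(Z,d \right)} = \frac{1}{Z + d}$
$J = \frac{17}{4}$ ($J = 4 + \left(\frac{1}{-2 + 4}\right)^{2} = 4 + \left(\frac{1}{2}\right)^{2} = 4 + \frac{1}{4} = \frac{17}{4} \approx 4.25$)
$J \left(\left(n{\left(-29 \right)} + 6443\right) + 1703\right) = \frac{17 \left(\left(-29 + 6443\right) + 1703\right)}{4} = \frac{17 \left(6414 + 1703\right)}{4} = \frac{17}{4} \cdot 8117 = \frac{137989}{4}$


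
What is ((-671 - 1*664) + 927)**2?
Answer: 166464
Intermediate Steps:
((-671 - 1*664) + 927)**2 = ((-671 - 664) + 927)**2 = (-1335 + 927)**2 = (-408)**2 = 166464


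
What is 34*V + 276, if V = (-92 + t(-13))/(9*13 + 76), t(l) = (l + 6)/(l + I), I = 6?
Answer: 50174/193 ≈ 259.97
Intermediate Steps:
t(l) = 1 (t(l) = (l + 6)/(l + 6) = (6 + l)/(6 + l) = 1)
V = -91/193 (V = (-92 + 1)/(9*13 + 76) = -91/(117 + 76) = -91/193 ≈ -0.47150)
34*V + 276 = 34*(-91/193) + 276 = -3094/193 + 276 = 50174/193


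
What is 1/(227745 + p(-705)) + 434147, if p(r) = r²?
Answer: 314656721191/724770 ≈ 4.3415e+5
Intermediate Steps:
1/(227745 + p(-705)) + 434147 = 1/(227745 + (-705)²) + 434147 = 1/(227745 + 497025) + 434147 = 1/724770 + 434147 = 314656721191/724770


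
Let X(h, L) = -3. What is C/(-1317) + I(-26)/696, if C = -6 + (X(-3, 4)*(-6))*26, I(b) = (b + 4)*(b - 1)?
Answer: 25597/50924 ≈ 0.50265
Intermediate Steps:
I(b) = (-1 + b)*(4 + b) (I(b) = (4 + b)*(-1 + b) = (-1 + b)*(4 + b))
C = 462 (C = -6 - 3*(-6)*26 = -6 + 18*26 = -6 + 468 = 462)
C/(-1317) + I(-26)/696 = 462/(-1317) + (-4 + (-26)² + 3*(-26))/696 = 462*(-1/1317) + (-4 + 676 - 78)*(1/696) = -154/439 + 594*(1/696) = -154/439 + 99/116 = 25597/50924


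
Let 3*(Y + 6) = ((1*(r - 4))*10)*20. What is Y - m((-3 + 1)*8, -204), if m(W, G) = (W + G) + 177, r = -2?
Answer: -363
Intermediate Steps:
m(W, G) = 177 + G + W (m(W, G) = (G + W) + 177 = 177 + G + W)
Y = -406 (Y = -6 + (((1*(-2 - 4))*10)*20)/3 = -6 + (((1*(-6))*10)*20)/3 = -6 + (-6*10*20)/3 = -6 + (-60*20)/3 = -6 + (⅓)*(-1200) = -6 - 400 = -406)
Y - m((-3 + 1)*8, -204) = -406 - (177 - 204 + (-3 + 1)*8) = -406 - (177 - 204 - 2*8) = -406 - (177 - 204 - 16) = -406 - 1*(-43) = -406 + 43 = -363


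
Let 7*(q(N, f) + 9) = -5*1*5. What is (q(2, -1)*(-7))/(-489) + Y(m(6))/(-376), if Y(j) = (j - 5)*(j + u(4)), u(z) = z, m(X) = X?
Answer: -18989/91932 ≈ -0.20655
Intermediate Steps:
q(N, f) = -88/7 (q(N, f) = -9 + (-5*1*5)/7 = -9 + (-5*5)/7 = -9 + (⅐)*(-25) = -9 - 25/7 = -88/7)
Y(j) = (-5 + j)*(4 + j) (Y(j) = (j - 5)*(j + 4) = (-5 + j)*(4 + j))
(q(2, -1)*(-7))/(-489) + Y(m(6))/(-376) = -88/7*(-7)/(-489) + (-20 + 6² - 1*6)/(-376) = 88*(-1/489) + (-20 + 36 - 6)*(-1/376) = -88/489 + 10*(-1/376) = -88/489 - 5/188 = -18989/91932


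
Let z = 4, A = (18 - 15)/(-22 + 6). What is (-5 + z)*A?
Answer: 3/16 ≈ 0.18750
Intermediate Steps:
A = -3/16 (A = 3/(-16) = 3*(-1/16) = -3/16 ≈ -0.18750)
(-5 + z)*A = (-5 + 4)*(-3/16) = -1*(-3/16) = 3/16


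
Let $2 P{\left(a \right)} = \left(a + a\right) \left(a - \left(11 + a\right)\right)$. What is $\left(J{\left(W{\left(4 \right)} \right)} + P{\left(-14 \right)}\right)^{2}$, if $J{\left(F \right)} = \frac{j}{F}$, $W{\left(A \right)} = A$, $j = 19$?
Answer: $\frac{403225}{16} \approx 25202.0$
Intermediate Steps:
$P{\left(a \right)} = - 11 a$ ($P{\left(a \right)} = \frac{\left(a + a\right) \left(a - \left(11 + a\right)\right)}{2} = \frac{2 a \left(-11\right)}{2} = \frac{\left(-22\right) a}{2} = - 11 a$)
$J{\left(F \right)} = \frac{19}{F}$
$\left(J{\left(W{\left(4 \right)} \right)} + P{\left(-14 \right)}\right)^{2} = \left(\frac{19}{4} - -154\right)^{2} = \left(19 \cdot \frac{1}{4} + 154\right)^{2} = \left(\frac{19}{4} + 154\right)^{2} = \left(\frac{635}{4}\right)^{2} = \frac{403225}{16}$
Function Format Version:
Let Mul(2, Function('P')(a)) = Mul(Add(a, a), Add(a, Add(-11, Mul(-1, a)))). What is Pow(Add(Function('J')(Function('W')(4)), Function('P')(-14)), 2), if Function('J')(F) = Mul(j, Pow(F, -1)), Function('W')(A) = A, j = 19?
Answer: Rational(403225, 16) ≈ 25202.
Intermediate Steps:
Function('P')(a) = Mul(-11, a) (Function('P')(a) = Mul(Rational(1, 2), Mul(Add(a, a), Add(a, Add(-11, Mul(-1, a))))) = Mul(Rational(1, 2), Mul(Mul(2, a), -11)) = Mul(Rational(1, 2), Mul(-22, a)) = Mul(-11, a))
Function('J')(F) = Mul(19, Pow(F, -1))
Pow(Add(Function('J')(Function('W')(4)), Function('P')(-14)), 2) = Pow(Add(Mul(19, Pow(4, -1)), Mul(-11, -14)), 2) = Pow(Add(Mul(19, Rational(1, 4)), 154), 2) = Pow(Add(Rational(19, 4), 154), 2) = Pow(Rational(635, 4), 2) = Rational(403225, 16)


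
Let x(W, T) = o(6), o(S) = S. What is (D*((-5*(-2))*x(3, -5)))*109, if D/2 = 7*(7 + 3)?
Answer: 915600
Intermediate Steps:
x(W, T) = 6
D = 140 (D = 2*(7*(7 + 3)) = 2*(7*10) = 2*70 = 140)
(D*((-5*(-2))*x(3, -5)))*109 = (140*(-5*(-2)*6))*109 = (140*(10*6))*109 = (140*60)*109 = 8400*109 = 915600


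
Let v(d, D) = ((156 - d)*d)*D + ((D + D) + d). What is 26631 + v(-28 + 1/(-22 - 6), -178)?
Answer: 370303155/392 ≈ 9.4465e+5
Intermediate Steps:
v(d, D) = d + 2*D + D*d*(156 - d) (v(d, D) = (d*(156 - d))*D + (2*D + d) = D*d*(156 - d) + (d + 2*D) = d + 2*D + D*d*(156 - d))
26631 + v(-28 + 1/(-22 - 6), -178) = 26631 + ((-28 + 1/(-22 - 6)) + 2*(-178) - 1*(-178)*(-28 + 1/(-22 - 6))² + 156*(-178)*(-28 + 1/(-22 - 6))) = 26631 + ((-28 + 1/(-28)) - 356 - 1*(-178)*(-28 + 1/(-28))² + 156*(-178)*(-28 + 1/(-28))) = 26631 + ((-28 - 1/28) - 356 - 1*(-178)*(-28 - 1/28)² + 156*(-178)*(-28 - 1/28)) = 26631 + (-785/28 - 356 - 1*(-178)*(-785/28)² + 156*(-178)*(-785/28)) = 26631 + (-785/28 - 356 - 1*(-178)*616225/784 + 5449470/7) = 26631 + (-785/28 - 356 + 54844025/392 + 5449470/7) = 26631 + 359863803/392 = 370303155/392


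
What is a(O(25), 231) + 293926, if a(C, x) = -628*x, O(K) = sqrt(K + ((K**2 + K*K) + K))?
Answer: 148858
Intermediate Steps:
O(K) = sqrt(2*K + 2*K**2) (O(K) = sqrt(K + ((K**2 + K**2) + K)) = sqrt(K + (2*K**2 + K)) = sqrt(K + (K + 2*K**2)) = sqrt(2*K + 2*K**2))
a(O(25), 231) + 293926 = -628*231 + 293926 = -145068 + 293926 = 148858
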